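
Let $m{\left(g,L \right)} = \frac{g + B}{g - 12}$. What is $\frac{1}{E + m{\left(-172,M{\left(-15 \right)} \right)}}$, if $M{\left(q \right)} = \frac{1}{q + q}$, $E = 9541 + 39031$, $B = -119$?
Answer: $\frac{184}{8937539} \approx 2.0587 \cdot 10^{-5}$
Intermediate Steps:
$E = 48572$
$M{\left(q \right)} = \frac{1}{2 q}$
$m{\left(g,L \right)} = \frac{-119 + g}{-12 + g}$ ($m{\left(g,L \right)} = \frac{g - 119}{g - 12} = \frac{-119 + g}{-12 + g}$)
$\frac{1}{E + m{\left(-172,M{\left(-15 \right)} \right)}} = \frac{1}{48572 + \frac{-119 - 172}{-12 - 172}} = \frac{1}{48572 + \frac{1}{-184} \left(-291\right)} = \frac{1}{48572 - - \frac{291}{184}} = \frac{1}{48572 + \frac{291}{184}} = \frac{1}{\frac{8937539}{184}} = \frac{184}{8937539}$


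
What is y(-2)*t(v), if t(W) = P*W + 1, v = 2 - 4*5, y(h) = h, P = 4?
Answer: 142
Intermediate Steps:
v = -18 (v = 2 - 20 = -18)
t(W) = 1 + 4*W (t(W) = 4*W + 1 = 1 + 4*W)
y(-2)*t(v) = -2*(1 + 4*(-18)) = -2*(1 - 72) = -2*(-71) = 142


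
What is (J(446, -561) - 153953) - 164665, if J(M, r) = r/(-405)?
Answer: -43013243/135 ≈ -3.1862e+5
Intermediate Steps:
J(M, r) = -r/405 (J(M, r) = r*(-1/405) = -r/405)
(J(446, -561) - 153953) - 164665 = (-1/405*(-561) - 153953) - 164665 = (187/135 - 153953) - 164665 = -20783468/135 - 164665 = -43013243/135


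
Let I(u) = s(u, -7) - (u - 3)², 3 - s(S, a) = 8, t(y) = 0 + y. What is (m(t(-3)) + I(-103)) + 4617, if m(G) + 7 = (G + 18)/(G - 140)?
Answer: -948248/143 ≈ -6631.1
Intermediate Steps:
t(y) = y
s(S, a) = -5 (s(S, a) = 3 - 1*8 = 3 - 8 = -5)
I(u) = -5 - (-3 + u)² (I(u) = -5 - (u - 3)² = -5 - (-3 + u)²)
m(G) = -7 + (18 + G)/(-140 + G) (m(G) = -7 + (G + 18)/(G - 140) = -7 + (18 + G)/(-140 + G))
(m(t(-3)) + I(-103)) + 4617 = (2*(499 - 3*(-3))/(-140 - 3) + (-5 - (-3 - 103)²)) + 4617 = (2*(499 + 9)/(-143) + (-5 - 1*(-106)²)) + 4617 = (2*(-1/143)*508 + (-5 - 1*11236)) + 4617 = (-1016/143 + (-5 - 11236)) + 4617 = (-1016/143 - 11241) + 4617 = -1608479/143 + 4617 = -948248/143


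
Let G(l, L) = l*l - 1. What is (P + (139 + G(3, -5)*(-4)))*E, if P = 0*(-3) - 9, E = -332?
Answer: -32536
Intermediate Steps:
P = -9 (P = 0 - 9 = -9)
G(l, L) = -1 + l² (G(l, L) = l² - 1 = -1 + l²)
(P + (139 + G(3, -5)*(-4)))*E = (-9 + (139 + (-1 + 3²)*(-4)))*(-332) = (-9 + (139 + (-1 + 9)*(-4)))*(-332) = (-9 + (139 + 8*(-4)))*(-332) = (-9 + (139 - 32))*(-332) = (-9 + 107)*(-332) = 98*(-332) = -32536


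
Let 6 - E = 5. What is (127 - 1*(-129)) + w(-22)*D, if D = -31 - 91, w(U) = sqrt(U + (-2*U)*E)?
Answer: 256 - 122*sqrt(22) ≈ -316.23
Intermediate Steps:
E = 1 (E = 6 - 1*5 = 6 - 5 = 1)
w(U) = sqrt(-U) (w(U) = sqrt(U - 2*U*1) = sqrt(U - 2*U) = sqrt(-U))
D = -122
(127 - 1*(-129)) + w(-22)*D = (127 - 1*(-129)) + sqrt(-1*(-22))*(-122) = (127 + 129) + sqrt(22)*(-122) = 256 - 122*sqrt(22)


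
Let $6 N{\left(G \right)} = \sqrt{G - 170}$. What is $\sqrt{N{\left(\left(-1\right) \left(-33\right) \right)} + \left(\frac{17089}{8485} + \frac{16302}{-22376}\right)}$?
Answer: $\frac{\sqrt{26064848352823785 + 3379402153062150 i \sqrt{137}}}{142395270} \approx 1.3457 + 0.72483 i$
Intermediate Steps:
$N{\left(G \right)} = \frac{\sqrt{-170 + G}}{6}$ ($N{\left(G \right)} = \frac{\sqrt{G - 170}}{6} = \frac{\sqrt{-170 + G}}{6}$)
$\sqrt{N{\left(\left(-1\right) \left(-33\right) \right)} + \left(\frac{17089}{8485} + \frac{16302}{-22376}\right)} = \sqrt{\frac{\sqrt{-170 - -33}}{6} + \left(\frac{17089}{8485} + \frac{16302}{-22376}\right)} = \sqrt{\frac{\sqrt{-170 + 33}}{6} + \left(17089 \cdot \frac{1}{8485} + 16302 \left(- \frac{1}{22376}\right)\right)} = \sqrt{\frac{\sqrt{-137}}{6} + \left(\frac{17089}{8485} - \frac{8151}{11188}\right)} = \sqrt{\frac{i \sqrt{137}}{6} + \frac{122030497}{94930180}} = \sqrt{\frac{122030497}{94930180} + \frac{i \sqrt{137}}{6}}$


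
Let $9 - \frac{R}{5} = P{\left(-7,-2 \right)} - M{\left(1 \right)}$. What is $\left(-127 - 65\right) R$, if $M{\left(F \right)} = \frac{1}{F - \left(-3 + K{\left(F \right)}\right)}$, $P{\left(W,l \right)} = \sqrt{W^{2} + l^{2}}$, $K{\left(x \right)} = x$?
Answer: $-8960 + 960 \sqrt{53} \approx -1971.1$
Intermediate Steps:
$M{\left(F \right)} = \frac{1}{3}$ ($M{\left(F \right)} = \frac{1}{F - \left(-3 + F\right)} = \frac{1}{3}$)
$R = \frac{140}{3} - 5 \sqrt{53}$ ($R = 45 - 5 \left(\sqrt{\left(-7\right)^{2} + \left(-2\right)^{2}} - \frac{1}{3}\right) = 45 - 5 \left(\sqrt{49 + 4} - \frac{1}{3}\right) = 45 - 5 \left(\sqrt{53} - \frac{1}{3}\right) = 45 - 5 \left(- \frac{1}{3} + \sqrt{53}\right) = 45 + \left(\frac{5}{3} - 5 \sqrt{53}\right) = \frac{140}{3} - 5 \sqrt{53} \approx 10.266$)
$\left(-127 - 65\right) R = \left(-127 - 65\right) \left(\frac{140}{3} - 5 \sqrt{53}\right) = - 192 \left(\frac{140}{3} - 5 \sqrt{53}\right) = -8960 + 960 \sqrt{53}$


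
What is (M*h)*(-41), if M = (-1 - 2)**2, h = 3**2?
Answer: -3321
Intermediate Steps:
h = 9
M = 9 (M = (-3)**2 = 9)
(M*h)*(-41) = (9*9)*(-41) = 81*(-41) = -3321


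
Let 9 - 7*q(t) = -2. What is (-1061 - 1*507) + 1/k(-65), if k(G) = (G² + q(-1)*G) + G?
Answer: -44539033/28405 ≈ -1568.0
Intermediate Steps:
q(t) = 11/7 (q(t) = 9/7 - ⅐*(-2) = 9/7 + 2/7 = 11/7)
k(G) = G² + 18*G/7 (k(G) = (G² + 11*G/7) + G = G² + 18*G/7)
(-1061 - 1*507) + 1/k(-65) = (-1061 - 1*507) + 1/((⅐)*(-65)*(18 + 7*(-65))) = (-1061 - 507) + 1/((⅐)*(-65)*(18 - 455)) = -1568 + 1/((⅐)*(-65)*(-437)) = -1568 + 1/(28405/7) = -1568 + 7/28405 = -44539033/28405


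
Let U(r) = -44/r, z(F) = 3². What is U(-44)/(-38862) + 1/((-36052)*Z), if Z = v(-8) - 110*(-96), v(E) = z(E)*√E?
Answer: (-108156*√2 + 63457997*I)/(1401052824*(-1760*I + 3*√2)) ≈ -2.5735e-5 + 6.3318e-12*I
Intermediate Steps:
z(F) = 9
v(E) = 9*√E
Z = 10560 + 18*I*√2 (Z = 9*√(-8) - 110*(-96) = 9*(2*I*√2) + 10560 = 18*I*√2 + 10560 = 10560 + 18*I*√2 ≈ 10560.0 + 25.456*I)
U(-44)/(-38862) + 1/((-36052)*Z) = -44/(-44)/(-38862) + 1/((-36052)*(10560 + 18*I*√2)) = -44*(-1/44)*(-1/38862) - 1/(36052*(10560 + 18*I*√2)) = 1*(-1/38862) - 1/(36052*(10560 + 18*I*√2)) = -1/38862 - 1/(36052*(10560 + 18*I*√2))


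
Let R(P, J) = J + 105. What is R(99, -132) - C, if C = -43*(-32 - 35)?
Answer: -2908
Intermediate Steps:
C = 2881 (C = -43*(-67) = 2881)
R(P, J) = 105 + J
R(99, -132) - C = (105 - 132) - 1*2881 = -27 - 2881 = -2908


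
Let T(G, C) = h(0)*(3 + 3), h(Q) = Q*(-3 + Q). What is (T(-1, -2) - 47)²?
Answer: 2209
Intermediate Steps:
T(G, C) = 0 (T(G, C) = (0*(-3 + 0))*(3 + 3) = (0*(-3))*6 = 0*6 = 0)
(T(-1, -2) - 47)² = (0 - 47)² = (-47)² = 2209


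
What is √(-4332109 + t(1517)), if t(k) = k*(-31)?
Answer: 16*I*√17106 ≈ 2092.6*I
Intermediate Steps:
t(k) = -31*k
√(-4332109 + t(1517)) = √(-4332109 - 31*1517) = √(-4332109 - 47027) = √(-4379136) = 16*I*√17106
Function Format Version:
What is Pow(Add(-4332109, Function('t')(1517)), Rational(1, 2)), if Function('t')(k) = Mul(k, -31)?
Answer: Mul(16, I, Pow(17106, Rational(1, 2))) ≈ Mul(2092.6, I)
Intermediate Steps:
Function('t')(k) = Mul(-31, k)
Pow(Add(-4332109, Function('t')(1517)), Rational(1, 2)) = Pow(Add(-4332109, Mul(-31, 1517)), Rational(1, 2)) = Pow(Add(-4332109, -47027), Rational(1, 2)) = Pow(-4379136, Rational(1, 2)) = Mul(16, I, Pow(17106, Rational(1, 2)))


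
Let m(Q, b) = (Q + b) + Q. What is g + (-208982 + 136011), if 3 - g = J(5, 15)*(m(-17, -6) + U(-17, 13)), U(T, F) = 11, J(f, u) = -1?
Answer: -72997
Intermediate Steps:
m(Q, b) = b + 2*Q
g = -26 (g = 3 - (-1)*((-6 + 2*(-17)) + 11) = 3 - (-1)*((-6 - 34) + 11) = 3 - (-1)*(-40 + 11) = 3 - (-1)*(-29) = 3 - 1*29 = 3 - 29 = -26)
g + (-208982 + 136011) = -26 + (-208982 + 136011) = -26 - 72971 = -72997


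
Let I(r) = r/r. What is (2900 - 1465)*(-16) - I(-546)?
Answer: -22961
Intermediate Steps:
I(r) = 1
(2900 - 1465)*(-16) - I(-546) = (2900 - 1465)*(-16) - 1*1 = 1435*(-16) - 1 = -22960 - 1 = -22961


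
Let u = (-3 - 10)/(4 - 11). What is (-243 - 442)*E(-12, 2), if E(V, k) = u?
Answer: -8905/7 ≈ -1272.1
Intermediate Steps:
u = 13/7 (u = -13/(-7) = -13*(-1/7) = 13/7 ≈ 1.8571)
E(V, k) = 13/7
(-243 - 442)*E(-12, 2) = (-243 - 442)*(13/7) = -685*13/7 = -8905/7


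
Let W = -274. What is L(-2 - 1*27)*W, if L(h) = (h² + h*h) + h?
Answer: -452922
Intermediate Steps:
L(h) = h + 2*h² (L(h) = (h² + h²) + h = 2*h² + h = h + 2*h²)
L(-2 - 1*27)*W = ((-2 - 1*27)*(1 + 2*(-2 - 1*27)))*(-274) = ((-2 - 27)*(1 + 2*(-2 - 27)))*(-274) = -29*(1 + 2*(-29))*(-274) = -29*(1 - 58)*(-274) = -29*(-57)*(-274) = 1653*(-274) = -452922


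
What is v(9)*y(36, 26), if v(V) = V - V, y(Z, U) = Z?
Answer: 0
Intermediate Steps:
v(V) = 0
v(9)*y(36, 26) = 0*36 = 0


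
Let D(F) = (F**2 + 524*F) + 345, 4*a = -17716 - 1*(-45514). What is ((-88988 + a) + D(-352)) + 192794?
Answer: 101113/2 ≈ 50557.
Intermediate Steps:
a = 13899/2 (a = (-17716 - 1*(-45514))/4 = (-17716 + 45514)/4 = (1/4)*27798 = 13899/2 ≈ 6949.5)
D(F) = 345 + F**2 + 524*F
((-88988 + a) + D(-352)) + 192794 = ((-88988 + 13899/2) + (345 + (-352)**2 + 524*(-352))) + 192794 = (-164077/2 + (345 + 123904 - 184448)) + 192794 = (-164077/2 - 60199) + 192794 = -284475/2 + 192794 = 101113/2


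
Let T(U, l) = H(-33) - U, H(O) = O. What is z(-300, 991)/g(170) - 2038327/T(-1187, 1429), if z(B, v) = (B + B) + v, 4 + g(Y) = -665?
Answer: -1364091977/772026 ≈ -1766.9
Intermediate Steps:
g(Y) = -669 (g(Y) = -4 - 665 = -669)
z(B, v) = v + 2*B (z(B, v) = 2*B + v = v + 2*B)
T(U, l) = -33 - U
z(-300, 991)/g(170) - 2038327/T(-1187, 1429) = (991 + 2*(-300))/(-669) - 2038327/(-33 - 1*(-1187)) = (991 - 600)*(-1/669) - 2038327/(-33 + 1187) = 391*(-1/669) - 2038327/1154 = -391/669 - 2038327*1/1154 = -391/669 - 2038327/1154 = -1364091977/772026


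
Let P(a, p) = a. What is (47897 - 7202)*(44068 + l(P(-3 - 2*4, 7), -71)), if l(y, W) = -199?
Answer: 1785248955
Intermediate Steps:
(47897 - 7202)*(44068 + l(P(-3 - 2*4, 7), -71)) = (47897 - 7202)*(44068 - 199) = 40695*43869 = 1785248955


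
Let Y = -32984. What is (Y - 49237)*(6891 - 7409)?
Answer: 42590478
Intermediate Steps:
(Y - 49237)*(6891 - 7409) = (-32984 - 49237)*(6891 - 7409) = -82221*(-518) = 42590478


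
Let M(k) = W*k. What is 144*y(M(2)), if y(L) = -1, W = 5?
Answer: -144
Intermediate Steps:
M(k) = 5*k
144*y(M(2)) = 144*(-1) = -144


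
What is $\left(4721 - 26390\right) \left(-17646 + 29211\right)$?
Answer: $-250601985$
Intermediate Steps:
$\left(4721 - 26390\right) \left(-17646 + 29211\right) = \left(4721 - 26390\right) 11565 = \left(-21669\right) 11565 = -250601985$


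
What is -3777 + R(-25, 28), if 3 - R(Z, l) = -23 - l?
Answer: -3723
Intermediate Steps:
R(Z, l) = 26 + l (R(Z, l) = 3 - (-23 - l) = 3 + (23 + l) = 26 + l)
-3777 + R(-25, 28) = -3777 + (26 + 28) = -3777 + 54 = -3723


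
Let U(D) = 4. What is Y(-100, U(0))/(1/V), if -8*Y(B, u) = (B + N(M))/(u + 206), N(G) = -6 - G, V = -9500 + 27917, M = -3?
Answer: 90331/80 ≈ 1129.1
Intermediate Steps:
V = 18417
Y(B, u) = -(-3 + B)/(8*(206 + u)) (Y(B, u) = -(B + (-6 - 1*(-3)))/(8*(u + 206)) = -(B + (-6 + 3))/(8*(206 + u)) = -(B - 3)/(8*(206 + u)) = -(-3 + B)/(8*(206 + u)))
Y(-100, U(0))/(1/V) = ((3 - 1*(-100))/(8*(206 + 4)))/(1/18417) = ((⅛)*(3 + 100)/210)/(1/18417) = ((⅛)*(1/210)*103)*18417 = (103/1680)*18417 = 90331/80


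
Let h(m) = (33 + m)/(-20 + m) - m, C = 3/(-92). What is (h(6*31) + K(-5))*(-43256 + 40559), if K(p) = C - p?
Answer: 3701068827/7636 ≈ 4.8469e+5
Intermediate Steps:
C = -3/92 (C = 3*(-1/92) = -3/92 ≈ -0.032609)
K(p) = -3/92 - p
h(m) = -m + (33 + m)/(-20 + m) (h(m) = (33 + m)/(-20 + m) - m = -m + (33 + m)/(-20 + m))
(h(6*31) + K(-5))*(-43256 + 40559) = ((33 - (6*31)**2 + 21*(6*31))/(-20 + 6*31) + (-3/92 - 1*(-5)))*(-43256 + 40559) = ((33 - 1*186**2 + 21*186)/(-20 + 186) + (-3/92 + 5))*(-2697) = ((33 - 1*34596 + 3906)/166 + 457/92)*(-2697) = ((33 - 34596 + 3906)/166 + 457/92)*(-2697) = ((1/166)*(-30657) + 457/92)*(-2697) = (-30657/166 + 457/92)*(-2697) = -1372291/7636*(-2697) = 3701068827/7636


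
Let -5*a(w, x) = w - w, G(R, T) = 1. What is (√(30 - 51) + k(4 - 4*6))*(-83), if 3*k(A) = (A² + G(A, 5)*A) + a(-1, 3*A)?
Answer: -31540/3 - 83*I*√21 ≈ -10513.0 - 380.35*I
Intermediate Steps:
a(w, x) = 0 (a(w, x) = -(w - w)/5 = -⅕*0 = 0)
k(A) = A/3 + A²/3 (k(A) = ((A² + 1*A) + 0)/3 = ((A² + A) + 0)/3 = ((A + A²) + 0)/3 = (A + A²)/3 = A/3 + A²/3)
(√(30 - 51) + k(4 - 4*6))*(-83) = (√(30 - 51) + (4 - 4*6)*(1 + (4 - 4*6))/3)*(-83) = (√(-21) + (4 - 24)*(1 + (4 - 24))/3)*(-83) = (I*√21 + (⅓)*(-20)*(1 - 20))*(-83) = (I*√21 + (⅓)*(-20)*(-19))*(-83) = (I*√21 + 380/3)*(-83) = (380/3 + I*√21)*(-83) = -31540/3 - 83*I*√21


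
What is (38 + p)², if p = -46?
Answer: 64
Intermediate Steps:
(38 + p)² = (38 - 46)² = (-8)² = 64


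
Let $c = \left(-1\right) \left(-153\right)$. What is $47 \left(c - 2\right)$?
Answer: $7097$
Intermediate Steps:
$c = 153$
$47 \left(c - 2\right) = 47 \left(153 - 2\right) = 47 \cdot 151 = 7097$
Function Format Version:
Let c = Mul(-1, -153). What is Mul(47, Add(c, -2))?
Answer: 7097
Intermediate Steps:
c = 153
Mul(47, Add(c, -2)) = Mul(47, Add(153, -2)) = Mul(47, 151) = 7097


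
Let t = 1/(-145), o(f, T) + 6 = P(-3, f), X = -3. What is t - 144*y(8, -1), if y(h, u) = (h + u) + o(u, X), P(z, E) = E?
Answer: -1/145 ≈ -0.0068966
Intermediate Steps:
o(f, T) = -6 + f
t = -1/145 ≈ -0.0068966
y(h, u) = -6 + h + 2*u (y(h, u) = (h + u) + (-6 + u) = -6 + h + 2*u)
t - 144*y(8, -1) = -1/145 - 144*(-6 + 8 + 2*(-1)) = -1/145 - 144*(-6 + 8 - 2) = -1/145 - 144*0 = -1/145 + 0 = -1/145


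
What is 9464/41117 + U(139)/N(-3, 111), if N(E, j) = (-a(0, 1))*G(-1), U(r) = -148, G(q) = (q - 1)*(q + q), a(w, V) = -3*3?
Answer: -1436153/370053 ≈ -3.8809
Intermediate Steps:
a(w, V) = -9
G(q) = 2*q*(-1 + q) (G(q) = (-1 + q)*(2*q) = 2*q*(-1 + q))
N(E, j) = 36 (N(E, j) = (-1*(-9))*(2*(-1)*(-1 - 1)) = 9*(2*(-1)*(-2)) = 9*4 = 36)
9464/41117 + U(139)/N(-3, 111) = 9464/41117 - 148/36 = 9464*(1/41117) - 148*1/36 = 9464/41117 - 37/9 = -1436153/370053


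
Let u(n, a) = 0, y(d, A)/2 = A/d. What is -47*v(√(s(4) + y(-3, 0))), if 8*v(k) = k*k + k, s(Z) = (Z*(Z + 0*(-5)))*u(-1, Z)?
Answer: 0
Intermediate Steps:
y(d, A) = 2*A/d (y(d, A) = 2*(A/d) = 2*A/d)
s(Z) = 0 (s(Z) = (Z*(Z + 0*(-5)))*0 = (Z*(Z + 0))*0 = (Z*Z)*0 = Z²*0 = 0)
v(k) = k/8 + k²/8 (v(k) = (k*k + k)/8 = (k² + k)/8 = (k + k²)/8 = k/8 + k²/8)
-47*v(√(s(4) + y(-3, 0))) = -47*√(0 + 2*0/(-3))*(1 + √(0 + 2*0/(-3)))/8 = -47*√(0 + 2*0*(-⅓))*(1 + √(0 + 2*0*(-⅓)))/8 = -47*√(0 + 0)*(1 + √(0 + 0))/8 = -47*√0*(1 + √0)/8 = -47*0*(1 + 0)/8 = -47*0/8 = -47*0 = 0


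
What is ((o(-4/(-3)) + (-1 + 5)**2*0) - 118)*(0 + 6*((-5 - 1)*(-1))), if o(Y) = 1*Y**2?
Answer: -4184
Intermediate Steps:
o(Y) = Y**2
((o(-4/(-3)) + (-1 + 5)**2*0) - 118)*(0 + 6*((-5 - 1)*(-1))) = (((-4/(-3))**2 + (-1 + 5)**2*0) - 118)*(0 + 6*((-5 - 1)*(-1))) = (((-4*(-1/3))**2 + 4**2*0) - 118)*(0 + 6*(-6*(-1))) = (((4/3)**2 + 16*0) - 118)*(0 + 6*6) = ((16/9 + 0) - 118)*(0 + 36) = (16/9 - 118)*36 = -1046/9*36 = -4184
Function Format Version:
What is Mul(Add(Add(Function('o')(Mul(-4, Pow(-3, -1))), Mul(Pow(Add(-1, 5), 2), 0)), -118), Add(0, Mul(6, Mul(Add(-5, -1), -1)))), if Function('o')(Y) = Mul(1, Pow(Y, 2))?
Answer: -4184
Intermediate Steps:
Function('o')(Y) = Pow(Y, 2)
Mul(Add(Add(Function('o')(Mul(-4, Pow(-3, -1))), Mul(Pow(Add(-1, 5), 2), 0)), -118), Add(0, Mul(6, Mul(Add(-5, -1), -1)))) = Mul(Add(Add(Pow(Mul(-4, Pow(-3, -1)), 2), Mul(Pow(Add(-1, 5), 2), 0)), -118), Add(0, Mul(6, Mul(Add(-5, -1), -1)))) = Mul(Add(Add(Pow(Mul(-4, Rational(-1, 3)), 2), Mul(Pow(4, 2), 0)), -118), Add(0, Mul(6, Mul(-6, -1)))) = Mul(Add(Add(Pow(Rational(4, 3), 2), Mul(16, 0)), -118), Add(0, Mul(6, 6))) = Mul(Add(Add(Rational(16, 9), 0), -118), Add(0, 36)) = Mul(Add(Rational(16, 9), -118), 36) = Mul(Rational(-1046, 9), 36) = -4184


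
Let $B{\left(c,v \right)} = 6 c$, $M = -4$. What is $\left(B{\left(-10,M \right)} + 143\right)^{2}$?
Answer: $6889$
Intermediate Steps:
$\left(B{\left(-10,M \right)} + 143\right)^{2} = \left(6 \left(-10\right) + 143\right)^{2} = \left(-60 + 143\right)^{2} = 83^{2} = 6889$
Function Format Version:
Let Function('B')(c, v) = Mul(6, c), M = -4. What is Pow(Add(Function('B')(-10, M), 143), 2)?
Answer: 6889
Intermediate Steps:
Pow(Add(Function('B')(-10, M), 143), 2) = Pow(Add(Mul(6, -10), 143), 2) = Pow(Add(-60, 143), 2) = Pow(83, 2) = 6889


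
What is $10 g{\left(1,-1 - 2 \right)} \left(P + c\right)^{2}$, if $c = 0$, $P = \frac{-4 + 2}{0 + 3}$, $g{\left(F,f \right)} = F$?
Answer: $\frac{40}{9} \approx 4.4444$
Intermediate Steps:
$P = - \frac{2}{3} \approx -0.66667$
$10 g{\left(1,-1 - 2 \right)} \left(P + c\right)^{2} = 10 \cdot 1 \left(- \frac{2}{3} + 0\right)^{2} = 10 \left(- \frac{2}{3}\right)^{2} = 10 \cdot \frac{4}{9} = \frac{40}{9}$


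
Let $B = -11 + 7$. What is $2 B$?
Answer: $-8$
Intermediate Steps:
$B = -4$
$2 B = 2 \left(-4\right) = -8$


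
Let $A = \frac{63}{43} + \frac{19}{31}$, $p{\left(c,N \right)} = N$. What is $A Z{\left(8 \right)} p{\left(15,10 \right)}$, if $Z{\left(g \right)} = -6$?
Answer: $- \frac{166200}{1333} \approx -124.68$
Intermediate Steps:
$A = \frac{2770}{1333}$ ($A = 63 \cdot \frac{1}{43} + 19 \cdot \frac{1}{31} = \frac{63}{43} + \frac{19}{31} = \frac{2770}{1333} \approx 2.078$)
$A Z{\left(8 \right)} p{\left(15,10 \right)} = \frac{2770}{1333} \left(-6\right) 10 = \left(- \frac{16620}{1333}\right) 10 = - \frac{166200}{1333}$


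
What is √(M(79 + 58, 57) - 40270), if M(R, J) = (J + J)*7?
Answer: 4*I*√2467 ≈ 198.68*I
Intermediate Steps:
M(R, J) = 14*J (M(R, J) = (2*J)*7 = 14*J)
√(M(79 + 58, 57) - 40270) = √(14*57 - 40270) = √(798 - 40270) = √(-39472) = 4*I*√2467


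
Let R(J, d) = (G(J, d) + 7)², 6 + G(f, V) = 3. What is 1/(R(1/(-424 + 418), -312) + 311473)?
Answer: 1/311489 ≈ 3.2104e-6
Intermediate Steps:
G(f, V) = -3 (G(f, V) = -6 + 3 = -3)
R(J, d) = 16 (R(J, d) = (-3 + 7)² = 4² = 16)
1/(R(1/(-424 + 418), -312) + 311473) = 1/(16 + 311473) = 1/311489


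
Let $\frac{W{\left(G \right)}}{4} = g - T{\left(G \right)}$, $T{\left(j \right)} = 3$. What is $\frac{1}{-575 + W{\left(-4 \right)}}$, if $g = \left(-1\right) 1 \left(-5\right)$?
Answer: $- \frac{1}{567} \approx -0.0017637$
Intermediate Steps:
$g = 5$ ($g = \left(-1\right) \left(-5\right) = 5$)
$W{\left(G \right)} = 8$ ($W{\left(G \right)} = 4 \left(5 - 3\right) = 4 \cdot 2 = 8$)
$\frac{1}{-575 + W{\left(-4 \right)}} = \frac{1}{-575 + 8} = \frac{1}{-567} = - \frac{1}{567}$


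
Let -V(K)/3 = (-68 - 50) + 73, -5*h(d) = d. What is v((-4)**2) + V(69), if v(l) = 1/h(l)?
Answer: 2155/16 ≈ 134.69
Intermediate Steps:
h(d) = -d/5
V(K) = 135 (V(K) = -3*((-68 - 50) + 73) = -3*(-118 + 73) = -3*(-45) = 135)
v(l) = -5/l (v(l) = 1/(-l/5) = -5/l)
v((-4)**2) + V(69) = -5/((-4)**2) + 135 = -5/16 + 135 = 2155/16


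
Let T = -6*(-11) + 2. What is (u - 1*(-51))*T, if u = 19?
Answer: 4760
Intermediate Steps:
T = 68 (T = 66 + 2 = 68)
(u - 1*(-51))*T = (19 - 1*(-51))*68 = (19 + 51)*68 = 70*68 = 4760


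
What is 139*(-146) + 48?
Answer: -20246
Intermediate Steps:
139*(-146) + 48 = -20294 + 48 = -20246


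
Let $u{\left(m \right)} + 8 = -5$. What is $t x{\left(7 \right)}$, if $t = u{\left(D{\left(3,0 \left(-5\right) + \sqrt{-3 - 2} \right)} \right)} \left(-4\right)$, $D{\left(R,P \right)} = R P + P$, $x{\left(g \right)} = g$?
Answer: $364$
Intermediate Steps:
$D{\left(R,P \right)} = P + P R$ ($D{\left(R,P \right)} = P R + P = P + P R$)
$u{\left(m \right)} = -13$ ($u{\left(m \right)} = -8 - 5 = -13$)
$t = 52$ ($t = \left(-13\right) \left(-4\right) = 52$)
$t x{\left(7 \right)} = 52 \cdot 7 = 364$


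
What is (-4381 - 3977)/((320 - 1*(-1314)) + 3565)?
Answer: -2786/1733 ≈ -1.6076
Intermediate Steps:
(-4381 - 3977)/((320 - 1*(-1314)) + 3565) = -8358/((320 + 1314) + 3565) = -8358/(1634 + 3565) = -8358/5199 = -8358*1/5199 = -2786/1733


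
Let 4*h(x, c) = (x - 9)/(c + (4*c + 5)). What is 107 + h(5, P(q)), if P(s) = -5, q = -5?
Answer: 2141/20 ≈ 107.05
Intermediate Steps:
h(x, c) = (-9 + x)/(4*(5 + 5*c)) (h(x, c) = ((x - 9)/(c + (4*c + 5)))/4 = ((-9 + x)/(c + (5 + 4*c)))/4 = ((-9 + x)/(5 + 5*c))/4 = (-9 + x)/(4*(5 + 5*c)))
107 + h(5, P(q)) = 107 + (-9 + 5)/(20*(1 - 5)) = 107 + (1/20)*(-4)/(-4) = 107 + (1/20)*(-1/4)*(-4) = 107 + 1/20 = 2141/20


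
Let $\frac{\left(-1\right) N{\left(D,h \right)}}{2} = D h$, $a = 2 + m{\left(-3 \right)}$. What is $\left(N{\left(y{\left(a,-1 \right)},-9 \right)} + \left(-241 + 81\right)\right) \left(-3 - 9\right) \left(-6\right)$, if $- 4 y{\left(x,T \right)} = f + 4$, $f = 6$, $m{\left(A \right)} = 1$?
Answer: $-14760$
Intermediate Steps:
$a = 3$ ($a = 2 + 1 = 3$)
$y{\left(x,T \right)} = - \frac{5}{2}$ ($y{\left(x,T \right)} = - \frac{6 + 4}{4} = \left(- \frac{1}{4}\right) 10 = - \frac{5}{2}$)
$N{\left(D,h \right)} = - 2 D h$
$\left(N{\left(y{\left(a,-1 \right)},-9 \right)} + \left(-241 + 81\right)\right) \left(-3 - 9\right) \left(-6\right) = \left(\left(-2\right) \left(- \frac{5}{2}\right) \left(-9\right) + \left(-241 + 81\right)\right) \left(-3 - 9\right) \left(-6\right) = \left(-45 - 160\right) \left(\left(-12\right) \left(-6\right)\right) = \left(-205\right) 72 = -14760$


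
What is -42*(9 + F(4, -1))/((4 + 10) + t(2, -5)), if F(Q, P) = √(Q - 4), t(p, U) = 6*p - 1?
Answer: -378/25 ≈ -15.120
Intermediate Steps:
t(p, U) = -1 + 6*p
F(Q, P) = √(-4 + Q)
-42*(9 + F(4, -1))/((4 + 10) + t(2, -5)) = -42*(9 + √(-4 + 4))/((4 + 10) + (-1 + 6*2)) = -42*(9 + √0)/(14 + (-1 + 12)) = -42*(9 + 0)/(14 + 11) = -378/25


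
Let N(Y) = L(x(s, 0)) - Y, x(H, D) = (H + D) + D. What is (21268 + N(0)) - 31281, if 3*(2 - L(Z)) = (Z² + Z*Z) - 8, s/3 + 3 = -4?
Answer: -30907/3 ≈ -10302.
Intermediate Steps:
s = -21 (s = -9 + 3*(-4) = -9 - 12 = -21)
x(H, D) = H + 2*D (x(H, D) = (D + H) + D = H + 2*D)
L(Z) = 14/3 - 2*Z²/3 (L(Z) = 2 - ((Z² + Z*Z) - 8)/3 = 2 - ((Z² + Z²) - 8)/3 = 2 - (2*Z² - 8)/3 = 2 - (-8 + 2*Z²)/3 = 2 + (8/3 - 2*Z²/3) = 14/3 - 2*Z²/3)
N(Y) = -868/3 - Y (N(Y) = (14/3 - 2*(-21 + 2*0)²/3) - Y = (14/3 - 2*(-21 + 0)²/3) - Y = (14/3 - ⅔*(-21)²) - Y = (14/3 - ⅔*441) - Y = (14/3 - 294) - Y = -868/3 - Y)
(21268 + N(0)) - 31281 = (21268 + (-868/3 - 1*0)) - 31281 = (21268 + (-868/3 + 0)) - 31281 = (21268 - 868/3) - 31281 = 62936/3 - 31281 = -30907/3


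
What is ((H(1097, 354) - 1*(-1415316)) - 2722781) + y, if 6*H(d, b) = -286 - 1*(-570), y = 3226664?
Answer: 5757739/3 ≈ 1.9192e+6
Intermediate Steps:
H(d, b) = 142/3 (H(d, b) = (-286 - 1*(-570))/6 = (-286 + 570)/6 = (⅙)*284 = 142/3)
((H(1097, 354) - 1*(-1415316)) - 2722781) + y = ((142/3 - 1*(-1415316)) - 2722781) + 3226664 = ((142/3 + 1415316) - 2722781) + 3226664 = (4246090/3 - 2722781) + 3226664 = -3922253/3 + 3226664 = 5757739/3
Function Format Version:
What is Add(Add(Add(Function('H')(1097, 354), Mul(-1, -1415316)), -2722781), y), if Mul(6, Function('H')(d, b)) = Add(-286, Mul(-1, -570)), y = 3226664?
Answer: Rational(5757739, 3) ≈ 1.9192e+6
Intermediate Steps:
Function('H')(d, b) = Rational(142, 3) (Function('H')(d, b) = Mul(Rational(1, 6), Add(-286, Mul(-1, -570))) = Mul(Rational(1, 6), Add(-286, 570)) = Mul(Rational(1, 6), 284) = Rational(142, 3))
Add(Add(Add(Function('H')(1097, 354), Mul(-1, -1415316)), -2722781), y) = Add(Add(Add(Rational(142, 3), Mul(-1, -1415316)), -2722781), 3226664) = Add(Add(Add(Rational(142, 3), 1415316), -2722781), 3226664) = Add(Add(Rational(4246090, 3), -2722781), 3226664) = Add(Rational(-3922253, 3), 3226664) = Rational(5757739, 3)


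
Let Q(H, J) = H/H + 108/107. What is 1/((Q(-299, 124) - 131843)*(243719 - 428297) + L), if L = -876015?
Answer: 107/2603745528303 ≈ 4.1095e-11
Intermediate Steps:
Q(H, J) = 215/107 (Q(H, J) = 1 + 108*(1/107) = 1 + 108/107 = 215/107)
1/((Q(-299, 124) - 131843)*(243719 - 428297) + L) = 1/((215/107 - 131843)*(243719 - 428297) - 876015) = 1/(-14106986/107*(-184578) - 876015) = 1/(2603839261908/107 - 876015) = 1/(2603745528303/107) = 107/2603745528303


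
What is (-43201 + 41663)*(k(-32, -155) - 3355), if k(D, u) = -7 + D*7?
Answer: 5515268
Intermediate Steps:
k(D, u) = -7 + 7*D
(-43201 + 41663)*(k(-32, -155) - 3355) = (-43201 + 41663)*((-7 + 7*(-32)) - 3355) = -1538*((-7 - 224) - 3355) = -1538*(-231 - 3355) = -1538*(-3586) = 5515268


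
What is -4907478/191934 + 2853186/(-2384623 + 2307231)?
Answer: -11040749275/176835192 ≈ -62.435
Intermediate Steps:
-4907478/191934 + 2853186/(-2384623 + 2307231) = -4907478*1/191934 + 2853186/(-77392) = -817913/31989 + 2853186*(-1/77392) = -817913/31989 - 203799/5528 = -11040749275/176835192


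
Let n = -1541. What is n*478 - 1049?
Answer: -737647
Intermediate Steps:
n*478 - 1049 = -1541*478 - 1049 = -736598 - 1049 = -737647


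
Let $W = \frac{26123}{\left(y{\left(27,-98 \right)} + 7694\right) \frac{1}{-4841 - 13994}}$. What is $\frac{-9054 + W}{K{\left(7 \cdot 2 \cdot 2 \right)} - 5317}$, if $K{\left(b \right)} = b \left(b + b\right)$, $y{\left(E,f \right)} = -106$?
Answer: $\frac{560728457}{28447412} \approx 19.711$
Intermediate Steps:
$K{\left(b \right)} = 2 b^{2}$ ($K{\left(b \right)} = b 2 b = 2 b^{2}$)
$W = - \frac{492026705}{7588}$ ($W = \frac{26123}{\left(-106 + 7694\right) \frac{1}{-4841 - 13994}} = \frac{26123}{7588 \frac{1}{-18835}} = \frac{26123}{7588 \left(- \frac{1}{18835}\right)} = \frac{26123}{- \frac{7588}{18835}} = 26123 \left(- \frac{18835}{7588}\right) = - \frac{492026705}{7588} \approx -64843.0$)
$\frac{-9054 + W}{K{\left(7 \cdot 2 \cdot 2 \right)} - 5317} = \frac{-9054 - \frac{492026705}{7588}}{2 \left(7 \cdot 2 \cdot 2\right)^{2} - 5317} = - \frac{560728457}{7588 \left(2 \left(14 \cdot 2\right)^{2} - 5317\right)} = - \frac{560728457}{7588 \left(2 \cdot 28^{2} - 5317\right)} = - \frac{560728457}{7588 \left(2 \cdot 784 - 5317\right)} = - \frac{560728457}{7588 \left(1568 - 5317\right)} = - \frac{560728457}{7588 \left(-3749\right)} = \left(- \frac{560728457}{7588}\right) \left(- \frac{1}{3749}\right) = \frac{560728457}{28447412}$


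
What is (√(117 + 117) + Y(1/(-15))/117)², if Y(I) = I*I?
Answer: 162163316251/693005625 + 2*√26/8775 ≈ 234.00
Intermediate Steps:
Y(I) = I²
(√(117 + 117) + Y(1/(-15))/117)² = (√(117 + 117) + (1/(-15))²/117)² = (√234 + (-1/15)²*(1/117))² = (3*√26 + (1/225)*(1/117))² = (3*√26 + 1/26325)² = (1/26325 + 3*√26)²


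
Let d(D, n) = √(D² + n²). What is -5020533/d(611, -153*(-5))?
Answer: -5020533*√958546/958546 ≈ -5127.9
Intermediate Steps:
-5020533/d(611, -153*(-5)) = -5020533/√(611² + (-153*(-5))²) = -5020533/√(373321 + 765²) = -5020533/√(373321 + 585225) = -5020533*√958546/958546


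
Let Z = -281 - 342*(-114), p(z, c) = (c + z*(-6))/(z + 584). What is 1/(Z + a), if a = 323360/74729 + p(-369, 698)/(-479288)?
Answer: 962574160585/37262523163068639 ≈ 2.5832e-5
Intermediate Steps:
p(z, c) = (c - 6*z)/(584 + z)
a = 4165129305044/962574160585 (a = 323360/74729 + ((698 - 6*(-369))/(584 - 369))/(-479288) = 323360*(1/74729) + ((698 + 2214)/215)*(-1/479288) = 323360/74729 + ((1/215)*2912)*(-1/479288) = 323360/74729 + (2912/215)*(-1/479288) = 323360/74729 - 364/12880865 = 4165129305044/962574160585 ≈ 4.3271)
Z = 38707 (Z = -281 + 38988 = 38707)
1/(Z + a) = 1/(38707 + 4165129305044/962574160585) = 1/(37262523163068639/962574160585) = 962574160585/37262523163068639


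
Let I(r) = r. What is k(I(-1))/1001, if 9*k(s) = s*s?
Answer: 1/9009 ≈ 0.00011100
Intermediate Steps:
k(s) = s**2/9 (k(s) = (s*s)/9 = s**2/9)
k(I(-1))/1001 = ((1/9)*(-1)**2)/1001 = ((1/9)*1)*(1/1001) = (1/9)*(1/1001) = 1/9009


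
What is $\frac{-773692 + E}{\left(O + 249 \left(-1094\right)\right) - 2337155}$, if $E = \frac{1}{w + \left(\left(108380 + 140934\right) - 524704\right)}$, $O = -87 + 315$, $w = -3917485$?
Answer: $\frac{3243993844501}{10940607102375} \approx 0.29651$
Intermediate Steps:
$O = 228$
$E = - \frac{1}{4192875}$ ($E = \frac{1}{-3917485 + \left(\left(108380 + 140934\right) - 524704\right)} = \frac{1}{-3917485 + \left(249314 - 524704\right)} = \frac{1}{-3917485 - 275390} = \frac{1}{-4192875} = - \frac{1}{4192875} \approx -2.385 \cdot 10^{-7}$)
$\frac{-773692 + E}{\left(O + 249 \left(-1094\right)\right) - 2337155} = \frac{-773692 - \frac{1}{4192875}}{\left(228 + 249 \left(-1094\right)\right) - 2337155} = - \frac{3243993844501}{4192875 \left(\left(228 - 272406\right) - 2337155\right)} = - \frac{3243993844501}{4192875 \left(-272178 - 2337155\right)} = - \frac{3243993844501}{4192875 \left(-2609333\right)} = \left(- \frac{3243993844501}{4192875}\right) \left(- \frac{1}{2609333}\right) = \frac{3243993844501}{10940607102375}$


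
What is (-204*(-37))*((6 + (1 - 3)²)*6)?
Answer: 452880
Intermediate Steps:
(-204*(-37))*((6 + (1 - 3)²)*6) = 7548*((6 + (-2)²)*6) = 7548*((6 + 4)*6) = 7548*(10*6) = 7548*60 = 452880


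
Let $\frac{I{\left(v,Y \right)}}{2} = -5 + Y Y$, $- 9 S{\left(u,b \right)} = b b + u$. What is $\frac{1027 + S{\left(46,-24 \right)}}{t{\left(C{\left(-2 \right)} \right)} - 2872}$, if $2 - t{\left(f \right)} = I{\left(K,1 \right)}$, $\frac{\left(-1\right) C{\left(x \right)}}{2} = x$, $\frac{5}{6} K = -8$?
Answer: $- \frac{8621}{25758} \approx -0.33469$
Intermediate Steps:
$K = - \frac{48}{5}$ ($K = \frac{6}{5} \left(-8\right) = - \frac{48}{5} \approx -9.6$)
$C{\left(x \right)} = - 2 x$
$S{\left(u,b \right)} = - \frac{u}{9} - \frac{b^{2}}{9}$ ($S{\left(u,b \right)} = - \frac{b b + u}{9} = - \frac{b^{2} + u}{9} = - \frac{u + b^{2}}{9} = - \frac{u}{9} - \frac{b^{2}}{9}$)
$I{\left(v,Y \right)} = -10 + 2 Y^{2}$ ($I{\left(v,Y \right)} = 2 \left(-5 + Y Y\right) = 2 \left(-5 + Y^{2}\right) = -10 + 2 Y^{2}$)
$t{\left(f \right)} = 10$ ($t{\left(f \right)} = 2 - \left(-10 + 2 \cdot 1^{2}\right) = 2 - \left(-10 + 2 \cdot 1\right) = 2 - \left(-10 + 2\right) = 2 - -8 = 2 + 8 = 10$)
$\frac{1027 + S{\left(46,-24 \right)}}{t{\left(C{\left(-2 \right)} \right)} - 2872} = \frac{1027 - \left(\frac{46}{9} + \frac{\left(-24\right)^{2}}{9}\right)}{10 - 2872} = \frac{1027 - \frac{622}{9}}{-2862} = \left(1027 - \frac{622}{9}\right) \left(- \frac{1}{2862}\right) = \frac{8621}{9} \left(- \frac{1}{2862}\right) = - \frac{8621}{25758}$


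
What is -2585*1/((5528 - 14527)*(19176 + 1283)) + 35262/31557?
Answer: 2164062490529/1936658780779 ≈ 1.1174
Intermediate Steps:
-2585*1/((5528 - 14527)*(19176 + 1283)) + 35262/31557 = -2585/((-8999*20459)) + 35262*(1/31557) = -2585/(-184110541) + 11754/10519 = -2585*(-1/184110541) + 11754/10519 = 2585/184110541 + 11754/10519 = 2164062490529/1936658780779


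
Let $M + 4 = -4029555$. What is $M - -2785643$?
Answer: $-1243916$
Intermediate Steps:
$M = -4029559$ ($M = -4 - 4029555 = -4029559$)
$M - -2785643 = -4029559 - -2785643 = -4029559 + 2785643 = -1243916$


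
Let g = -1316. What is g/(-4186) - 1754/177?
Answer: -507808/52923 ≈ -9.5952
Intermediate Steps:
g/(-4186) - 1754/177 = -1316/(-4186) - 1754/177 = -1316*(-1/4186) - 1754*1/177 = 94/299 - 1754/177 = -507808/52923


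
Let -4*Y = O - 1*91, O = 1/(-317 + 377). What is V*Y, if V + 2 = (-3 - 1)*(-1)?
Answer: 5459/120 ≈ 45.492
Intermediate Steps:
O = 1/60 ≈ 0.016667
V = 2 (V = -2 + (-3 - 1)*(-1) = -2 - 4*(-1) = -2 + 4 = 2)
Y = 5459/240 (Y = -(1/60 - 1*91)/4 = -(1/60 - 91)/4 = -¼*(-5459/60) = 5459/240 ≈ 22.746)
V*Y = 2*(5459/240) = 5459/120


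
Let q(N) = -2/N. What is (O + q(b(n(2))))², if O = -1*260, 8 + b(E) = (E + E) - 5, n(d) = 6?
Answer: 66564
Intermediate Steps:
b(E) = -13 + 2*E (b(E) = -8 + ((E + E) - 5) = -8 + (2*E - 5) = -8 + (-5 + 2*E) = -13 + 2*E)
O = -260
(O + q(b(n(2))))² = (-260 - 2/(-13 + 2*6))² = (-260 - 2/(-13 + 12))² = (-260 - 2/(-1))² = (-260 - 2*(-1))² = (-260 + 2)² = (-258)² = 66564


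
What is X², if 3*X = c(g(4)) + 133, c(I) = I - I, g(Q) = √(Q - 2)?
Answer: 17689/9 ≈ 1965.4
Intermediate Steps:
g(Q) = √(-2 + Q)
c(I) = 0
X = 133/3 (X = (0 + 133)/3 = (⅓)*133 = 133/3 ≈ 44.333)
X² = (133/3)² = 17689/9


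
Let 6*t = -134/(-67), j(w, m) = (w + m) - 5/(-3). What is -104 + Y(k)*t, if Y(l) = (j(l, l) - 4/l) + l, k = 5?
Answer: -4442/45 ≈ -98.711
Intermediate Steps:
j(w, m) = 5/3 + m + w (j(w, m) = (m + w) - 5*(-⅓) = (m + w) + 5/3 = 5/3 + m + w)
t = ⅓ (t = (-134/(-67))/6 = (-134*(-1/67))/6 = (⅙)*2 = ⅓ ≈ 0.33333)
Y(l) = 5/3 - 4/l + 3*l (Y(l) = ((5/3 + l + l) - 4/l) + l = ((5/3 + 2*l) - 4/l) + l = (5/3 - 4/l + 2*l) + l = 5/3 - 4/l + 3*l)
-104 + Y(k)*t = -104 + (5/3 - 4/5 + 3*5)*(⅓) = -104 + (5/3 - 4*⅕ + 15)*(⅓) = -104 + (5/3 - ⅘ + 15)*(⅓) = -104 + (238/15)*(⅓) = -104 + 238/45 = -4442/45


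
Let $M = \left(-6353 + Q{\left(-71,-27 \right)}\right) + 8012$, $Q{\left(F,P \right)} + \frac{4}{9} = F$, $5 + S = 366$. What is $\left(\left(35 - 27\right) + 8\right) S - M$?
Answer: $\frac{37696}{9} \approx 4188.4$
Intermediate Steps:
$S = 361$ ($S = -5 + 366 = 361$)
$Q{\left(F,P \right)} = - \frac{4}{9} + F$
$M = \frac{14288}{9}$ ($M = \left(-6353 - \frac{643}{9}\right) + 8012 = - \frac{57820}{9} + 8012 = \frac{14288}{9} \approx 1587.6$)
$\left(\left(35 - 27\right) + 8\right) S - M = \left(\left(35 - 27\right) + 8\right) 361 - \frac{14288}{9} = \left(8 + 8\right) 361 - \frac{14288}{9} = 16 \cdot 361 - \frac{14288}{9} = 5776 - \frac{14288}{9} = \frac{37696}{9}$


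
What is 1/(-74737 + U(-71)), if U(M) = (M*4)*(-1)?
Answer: -1/74453 ≈ -1.3431e-5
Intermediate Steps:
U(M) = -4*M (U(M) = (4*M)*(-1) = -4*M)
1/(-74737 + U(-71)) = 1/(-74737 - 4*(-71)) = 1/(-74737 + 284) = 1/(-74453) = -1/74453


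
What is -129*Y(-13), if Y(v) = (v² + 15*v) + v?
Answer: 5031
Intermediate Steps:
Y(v) = v² + 16*v
-129*Y(-13) = -(-1677)*(16 - 13) = -(-1677)*3 = -129*(-39) = 5031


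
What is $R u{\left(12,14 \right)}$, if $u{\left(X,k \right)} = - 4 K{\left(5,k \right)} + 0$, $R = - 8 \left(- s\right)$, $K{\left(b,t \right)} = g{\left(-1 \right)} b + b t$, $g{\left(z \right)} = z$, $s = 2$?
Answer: $-4160$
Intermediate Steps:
$K{\left(b,t \right)} = - b + b t$
$R = 16$ ($R = - 8 \left(\left(-1\right) 2\right) = \left(-8\right) \left(-2\right) = 16$)
$u{\left(X,k \right)} = 20 - 20 k$ ($u{\left(X,k \right)} = - 4 \cdot 5 \left(-1 + k\right) + 0 = - 4 \left(-5 + 5 k\right) + 0 = \left(20 - 20 k\right) + 0 = 20 - 20 k$)
$R u{\left(12,14 \right)} = 16 \left(20 - 280\right) = 16 \left(-260\right) = -4160$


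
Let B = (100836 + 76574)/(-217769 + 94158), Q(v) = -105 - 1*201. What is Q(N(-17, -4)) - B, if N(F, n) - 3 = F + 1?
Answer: -37647556/123611 ≈ -304.56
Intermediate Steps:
N(F, n) = 4 + F (N(F, n) = 3 + (F + 1) = 3 + (1 + F) = 4 + F)
Q(v) = -306 (Q(v) = -105 - 201 = -306)
B = -177410/123611 (B = 177410/(-123611) = 177410*(-1/123611) = -177410/123611 ≈ -1.4352)
Q(N(-17, -4)) - B = -306 - 1*(-177410/123611) = -306 + 177410/123611 = -37647556/123611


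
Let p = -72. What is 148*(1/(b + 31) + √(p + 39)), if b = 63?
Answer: 74/47 + 148*I*√33 ≈ 1.5745 + 850.2*I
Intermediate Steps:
148*(1/(b + 31) + √(p + 39)) = 148*(1/(63 + 31) + √(-72 + 39)) = 148*(1/94 + √(-33)) = 148*(1/94 + I*√33) = 74/47 + 148*I*√33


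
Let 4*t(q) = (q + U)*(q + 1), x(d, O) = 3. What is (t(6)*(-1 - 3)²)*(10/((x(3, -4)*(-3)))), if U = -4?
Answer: -560/9 ≈ -62.222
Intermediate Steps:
t(q) = (1 + q)*(-4 + q)/4 (t(q) = ((q - 4)*(q + 1))/4 = ((-4 + q)*(1 + q))/4 = ((1 + q)*(-4 + q))/4 = (1 + q)*(-4 + q)/4)
(t(6)*(-1 - 3)²)*(10/((x(3, -4)*(-3)))) = ((-1 - ¾*6 + (¼)*6²)*(-1 - 3)²)*(10/((3*(-3)))) = ((-1 - 9/2 + (¼)*36)*(-4)²)*(10/(-9)) = ((-1 - 9/2 + 9)*16)*(10*(-⅑)) = ((7/2)*16)*(-10/9) = 56*(-10/9) = -560/9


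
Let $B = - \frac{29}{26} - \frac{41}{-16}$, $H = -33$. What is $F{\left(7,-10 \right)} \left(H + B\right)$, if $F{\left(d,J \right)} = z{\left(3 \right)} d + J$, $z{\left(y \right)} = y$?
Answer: $- \frac{72193}{208} \approx -347.08$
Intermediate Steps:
$B = \frac{301}{208}$ ($B = \left(-29\right) \frac{1}{26} - - \frac{41}{16} = - \frac{29}{26} + \frac{41}{16} = \frac{301}{208} \approx 1.4471$)
$F{\left(d,J \right)} = J + 3 d$ ($F{\left(d,J \right)} = 3 d + J = J + 3 d$)
$F{\left(7,-10 \right)} \left(H + B\right) = \left(-10 + 3 \cdot 7\right) \left(-33 + \frac{301}{208}\right) = \left(-10 + 21\right) \left(- \frac{6563}{208}\right) = 11 \left(- \frac{6563}{208}\right) = - \frac{72193}{208}$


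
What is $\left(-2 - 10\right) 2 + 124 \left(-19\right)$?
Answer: $-2380$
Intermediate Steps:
$\left(-2 - 10\right) 2 + 124 \left(-19\right) = \left(-12\right) 2 - 2356 = -24 - 2356 = -2380$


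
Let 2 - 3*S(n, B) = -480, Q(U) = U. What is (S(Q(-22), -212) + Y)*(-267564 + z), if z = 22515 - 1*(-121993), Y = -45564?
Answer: 16761457760/3 ≈ 5.5871e+9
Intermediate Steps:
z = 144508 (z = 22515 + 121993 = 144508)
S(n, B) = 482/3 (S(n, B) = ⅔ - ⅓*(-480) = ⅔ + 160 = 482/3)
(S(Q(-22), -212) + Y)*(-267564 + z) = (482/3 - 45564)*(-267564 + 144508) = -136210/3*(-123056) = 16761457760/3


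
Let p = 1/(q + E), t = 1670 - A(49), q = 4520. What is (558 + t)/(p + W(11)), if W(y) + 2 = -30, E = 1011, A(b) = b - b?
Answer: -12323068/176991 ≈ -69.625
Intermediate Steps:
A(b) = 0
W(y) = -32 (W(y) = -2 - 30 = -32)
t = 1670 (t = 1670 - 1*0 = 1670 + 0 = 1670)
p = 1/5531 (p = 1/(4520 + 1011) = 1/5531 ≈ 0.00018080)
(558 + t)/(p + W(11)) = (558 + 1670)/(1/5531 - 32) = 2228/(-176991/5531) = 2228*(-5531/176991) = -12323068/176991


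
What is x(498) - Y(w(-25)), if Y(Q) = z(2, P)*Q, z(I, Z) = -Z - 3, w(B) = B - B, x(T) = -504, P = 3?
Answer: -504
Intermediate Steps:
w(B) = 0
z(I, Z) = -3 - Z
Y(Q) = -6*Q (Y(Q) = (-3 - 1*3)*Q = (-3 - 3)*Q = -6*Q)
x(498) - Y(w(-25)) = -504 - (-6)*0 = -504 - 1*0 = -504 + 0 = -504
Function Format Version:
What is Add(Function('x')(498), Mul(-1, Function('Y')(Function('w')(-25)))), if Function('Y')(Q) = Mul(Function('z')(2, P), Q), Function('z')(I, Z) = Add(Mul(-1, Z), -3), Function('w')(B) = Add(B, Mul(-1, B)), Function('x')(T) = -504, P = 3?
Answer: -504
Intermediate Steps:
Function('w')(B) = 0
Function('z')(I, Z) = Add(-3, Mul(-1, Z))
Function('Y')(Q) = Mul(-6, Q) (Function('Y')(Q) = Mul(Add(-3, Mul(-1, 3)), Q) = Mul(Add(-3, -3), Q) = Mul(-6, Q))
Add(Function('x')(498), Mul(-1, Function('Y')(Function('w')(-25)))) = Add(-504, Mul(-1, Mul(-6, 0))) = Add(-504, Mul(-1, 0)) = Add(-504, 0) = -504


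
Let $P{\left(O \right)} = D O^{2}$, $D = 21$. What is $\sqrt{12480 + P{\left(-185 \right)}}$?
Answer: $3 \sqrt{81245} \approx 855.11$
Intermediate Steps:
$P{\left(O \right)} = 21 O^{2}$
$\sqrt{12480 + P{\left(-185 \right)}} = \sqrt{12480 + 21 \left(-185\right)^{2}} = \sqrt{12480 + 21 \cdot 34225} = \sqrt{12480 + 718725} = \sqrt{731205} = 3 \sqrt{81245}$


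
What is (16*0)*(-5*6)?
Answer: 0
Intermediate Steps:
(16*0)*(-5*6) = 0*(-30) = 0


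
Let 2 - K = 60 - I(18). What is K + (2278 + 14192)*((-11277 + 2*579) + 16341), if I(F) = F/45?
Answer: 512381412/5 ≈ 1.0248e+8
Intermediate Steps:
I(F) = F/45 (I(F) = F*(1/45) = F/45)
K = -288/5 (K = 2 - (60 - 18/45) = 2 - (60 - 1*⅖) = 2 - (60 - ⅖) = 2 - 1*298/5 = 2 - 298/5 = -288/5 ≈ -57.600)
K + (2278 + 14192)*((-11277 + 2*579) + 16341) = -288/5 + (2278 + 14192)*((-11277 + 2*579) + 16341) = -288/5 + 16470*((-11277 + 1158) + 16341) = -288/5 + 16470*(-10119 + 16341) = -288/5 + 16470*6222 = -288/5 + 102476340 = 512381412/5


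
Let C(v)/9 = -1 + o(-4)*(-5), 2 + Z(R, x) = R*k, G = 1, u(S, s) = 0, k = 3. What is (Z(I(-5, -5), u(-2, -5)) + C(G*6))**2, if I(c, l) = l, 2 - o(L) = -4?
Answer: 87616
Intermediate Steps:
o(L) = 6 (o(L) = 2 - 1*(-4) = 2 + 4 = 6)
Z(R, x) = -2 + 3*R (Z(R, x) = -2 + R*3 = -2 + 3*R)
C(v) = -279 (C(v) = 9*(-1 + 6*(-5)) = 9*(-1 - 30) = 9*(-31) = -279)
(Z(I(-5, -5), u(-2, -5)) + C(G*6))**2 = ((-2 + 3*(-5)) - 279)**2 = ((-2 - 15) - 279)**2 = (-17 - 279)**2 = (-296)**2 = 87616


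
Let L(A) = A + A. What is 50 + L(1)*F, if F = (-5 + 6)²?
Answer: 52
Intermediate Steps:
L(A) = 2*A
F = 1 (F = 1² = 1)
50 + L(1)*F = 50 + (2*1)*1 = 50 + 2*1 = 50 + 2 = 52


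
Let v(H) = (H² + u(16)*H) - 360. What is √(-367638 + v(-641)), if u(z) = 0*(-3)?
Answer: √42883 ≈ 207.08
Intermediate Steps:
u(z) = 0
v(H) = -360 + H² (v(H) = (H² + 0*H) - 360 = (H² + 0) - 360 = H² - 360 = -360 + H²)
√(-367638 + v(-641)) = √(-367638 + (-360 + (-641)²)) = √(-367638 + (-360 + 410881)) = √(-367638 + 410521) = √42883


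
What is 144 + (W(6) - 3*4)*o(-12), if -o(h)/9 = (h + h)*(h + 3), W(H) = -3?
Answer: 29304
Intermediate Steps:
o(h) = -18*h*(3 + h) (o(h) = -9*(h + h)*(h + 3) = -9*2*h*(3 + h) = -18*h*(3 + h))
144 + (W(6) - 3*4)*o(-12) = 144 + (-3 - 3*4)*(-18*(-12)*(3 - 12)) = 144 + (-3 - 12)*(-18*(-12)*(-9)) = 144 - 15*(-1944) = 144 + 29160 = 29304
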